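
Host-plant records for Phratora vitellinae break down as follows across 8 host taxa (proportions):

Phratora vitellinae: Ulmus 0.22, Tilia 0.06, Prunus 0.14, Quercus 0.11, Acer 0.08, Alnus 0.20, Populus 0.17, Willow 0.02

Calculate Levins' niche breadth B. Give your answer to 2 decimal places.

6.27

Σpᵢ² = 0.22² + 0.06² + 0.14² + 0.11² + 0.08² + 0.20² + 0.17² + 0.02² = 0.0484 + 0.0036 + 0.0196 + 0.0121 + 0.0064 + 0.0400 + 0.0289 + 0.0004 = 0.1594
B = 1 / 0.1594 = 6.2735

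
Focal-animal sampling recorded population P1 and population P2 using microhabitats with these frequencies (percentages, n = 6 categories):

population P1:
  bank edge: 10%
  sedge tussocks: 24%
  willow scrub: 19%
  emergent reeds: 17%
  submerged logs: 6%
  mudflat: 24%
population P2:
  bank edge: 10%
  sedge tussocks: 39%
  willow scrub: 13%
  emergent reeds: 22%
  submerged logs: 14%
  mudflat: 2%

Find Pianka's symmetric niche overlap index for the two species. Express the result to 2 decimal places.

Convert percentages to proportions (divide by 100).
Σ p₁ᵢp₂ᵢ = 0.0100 + 0.0936 + 0.0247 + 0.0374 + 0.0084 + 0.0048 = 0.1789
Σp_1ᵢ² = 0.10² + 0.24² + 0.19² + 0.17² + 0.06² + 0.24² = 0.0100 + 0.0576 + 0.0361 + 0.0289 + 0.0036 + 0.0576 = 0.1938
Σp_2ᵢ² = 0.10² + 0.39² + 0.13² + 0.22² + 0.14² + 0.02² = 0.0100 + 0.1521 + 0.0169 + 0.0484 + 0.0196 + 0.0004 = 0.2474
O = 0.1789 / √(0.1938 × 0.2474) = 0.1789 / 0.21897 = 0.8170

0.82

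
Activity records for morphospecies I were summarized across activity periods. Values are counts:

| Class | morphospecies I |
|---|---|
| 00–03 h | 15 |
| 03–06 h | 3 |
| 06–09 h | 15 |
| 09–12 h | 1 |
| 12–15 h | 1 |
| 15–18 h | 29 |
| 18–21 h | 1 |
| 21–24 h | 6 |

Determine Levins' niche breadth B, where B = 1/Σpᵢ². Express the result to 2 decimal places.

Proportions for morphospecies I (n=71): 15/71=0.2113, 3/71=0.0423, 15/71=0.2113, 1/71=0.0141, 1/71=0.0141, 29/71=0.4085, 1/71=0.0141, 6/71=0.0845
Σpᵢ² = 0.2113² + 0.0423² + 0.2113² + 0.0141² + 0.0141² + 0.4085² + 0.0141² + 0.0845² = 0.044648 + 0.001789 + 0.044648 + 0.000199 + 0.000199 + 0.166872 + 0.000199 + 0.007140 = 0.265694
B = 1 / 0.265694 = 3.7637

3.76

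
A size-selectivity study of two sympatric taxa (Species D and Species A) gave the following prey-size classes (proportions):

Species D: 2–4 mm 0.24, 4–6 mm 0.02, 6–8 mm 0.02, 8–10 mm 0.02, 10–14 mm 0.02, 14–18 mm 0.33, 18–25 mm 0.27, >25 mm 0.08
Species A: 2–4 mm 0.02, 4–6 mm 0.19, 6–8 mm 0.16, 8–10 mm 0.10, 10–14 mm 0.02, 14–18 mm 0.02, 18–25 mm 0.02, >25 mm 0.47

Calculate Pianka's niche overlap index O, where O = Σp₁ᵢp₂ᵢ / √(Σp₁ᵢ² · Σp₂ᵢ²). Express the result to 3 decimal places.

0.236

Σ p₁ᵢp₂ᵢ = 0.0048 + 0.0038 + 0.0032 + 0.0020 + 0.0004 + 0.0066 + 0.0054 + 0.0376 = 0.0638
Σp_1ᵢ² = 0.24² + 0.02² + 0.02² + 0.02² + 0.02² + 0.33² + 0.27² + 0.08² = 0.0576 + 0.0004 + 0.0004 + 0.0004 + 0.0004 + 0.1089 + 0.0729 + 0.0064 = 0.2474
Σp_2ᵢ² = 0.02² + 0.19² + 0.16² + 0.10² + 0.02² + 0.02² + 0.02² + 0.47² = 0.0004 + 0.0361 + 0.0256 + 0.0100 + 0.0004 + 0.0004 + 0.0004 + 0.2209 = 0.2942
O = 0.0638 / √(0.2474 × 0.2942) = 0.0638 / 0.269787 = 0.23648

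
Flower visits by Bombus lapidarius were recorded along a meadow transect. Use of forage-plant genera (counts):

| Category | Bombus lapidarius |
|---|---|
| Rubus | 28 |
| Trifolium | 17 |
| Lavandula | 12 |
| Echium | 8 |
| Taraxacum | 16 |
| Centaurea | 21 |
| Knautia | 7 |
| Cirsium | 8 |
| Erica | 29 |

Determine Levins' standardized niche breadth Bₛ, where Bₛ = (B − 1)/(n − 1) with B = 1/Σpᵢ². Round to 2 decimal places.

Proportions for Bombus lapidarius (n=146): 28/146=0.1918, 17/146=0.1164, 12/146=0.0822, 8/146=0.0548, 16/146=0.1096, 21/146=0.1438, 7/146=0.0479, 8/146=0.0548, 29/146=0.1986
Σpᵢ² = 0.1918² + 0.1164² + 0.0822² + 0.0548² + 0.1096² + 0.1438² + 0.0479² + 0.0548² + 0.1986² = 0.036787 + 0.013549 + 0.006757 + 0.003003 + 0.012012 + 0.020678 + 0.002294 + 0.003003 + 0.039442 = 0.137525
B = 1 / 0.137525 = 7.2714
Bₛ = (B − 1)/(n − 1) = (7.2714 − 1)/(9 − 1) = 6.2714/8 = 0.7839

0.78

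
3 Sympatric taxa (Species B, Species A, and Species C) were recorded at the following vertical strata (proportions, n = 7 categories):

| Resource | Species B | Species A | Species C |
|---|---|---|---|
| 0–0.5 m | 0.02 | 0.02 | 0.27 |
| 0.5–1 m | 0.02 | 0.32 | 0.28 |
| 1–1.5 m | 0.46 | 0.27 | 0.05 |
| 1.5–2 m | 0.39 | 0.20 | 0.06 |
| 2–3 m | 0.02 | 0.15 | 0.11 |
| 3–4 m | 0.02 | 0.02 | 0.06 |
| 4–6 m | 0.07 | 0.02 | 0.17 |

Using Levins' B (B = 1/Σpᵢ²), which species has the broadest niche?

Σp_Bᵢ² = 0.02² + 0.02² + 0.46² + 0.39² + 0.02² + 0.02² + 0.07² = 0.0004 + 0.0004 + 0.2116 + 0.1521 + 0.0004 + 0.0004 + 0.0049 = 0.3702
B_B = 1 / 0.3702 = 2.7012
Σp_Aᵢ² = 0.02² + 0.32² + 0.27² + 0.20² + 0.15² + 0.02² + 0.02² = 0.0004 + 0.1024 + 0.0729 + 0.0400 + 0.0225 + 0.0004 + 0.0004 = 0.2390
B_A = 1 / 0.2390 = 4.1841
Σp_Cᵢ² = 0.27² + 0.28² + 0.05² + 0.06² + 0.11² + 0.06² + 0.17² = 0.0729 + 0.0784 + 0.0025 + 0.0036 + 0.0121 + 0.0036 + 0.0289 = 0.2020
B_C = 1 / 0.2020 = 4.9505
Highest B → broadest niche (most generalist): Species C (B = 4.95).

Species C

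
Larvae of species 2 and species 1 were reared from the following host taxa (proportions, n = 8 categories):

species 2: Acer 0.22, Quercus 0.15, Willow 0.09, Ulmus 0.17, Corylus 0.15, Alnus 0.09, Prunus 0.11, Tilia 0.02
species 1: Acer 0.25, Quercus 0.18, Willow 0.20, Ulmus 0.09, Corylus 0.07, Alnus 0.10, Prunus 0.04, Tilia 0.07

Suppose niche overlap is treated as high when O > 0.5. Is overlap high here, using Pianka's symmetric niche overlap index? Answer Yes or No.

Σ p₁ᵢp₂ᵢ = 0.0550 + 0.0270 + 0.0180 + 0.0153 + 0.0105 + 0.0090 + 0.0044 + 0.0014 = 0.1406
Σp_1ᵢ² = 0.22² + 0.15² + 0.09² + 0.17² + 0.15² + 0.09² + 0.11² + 0.02² = 0.0484 + 0.0225 + 0.0081 + 0.0289 + 0.0225 + 0.0081 + 0.0121 + 0.0004 = 0.1510
Σp_2ᵢ² = 0.25² + 0.18² + 0.20² + 0.09² + 0.07² + 0.10² + 0.04² + 0.07² = 0.0625 + 0.0324 + 0.0400 + 0.0081 + 0.0049 + 0.0100 + 0.0016 + 0.0049 = 0.1644
O = 0.1406 / √(0.1510 × 0.1644) = 0.1406 / 0.15756 = 0.8924
O = 0.8924 > 0.5 → Yes.

Yes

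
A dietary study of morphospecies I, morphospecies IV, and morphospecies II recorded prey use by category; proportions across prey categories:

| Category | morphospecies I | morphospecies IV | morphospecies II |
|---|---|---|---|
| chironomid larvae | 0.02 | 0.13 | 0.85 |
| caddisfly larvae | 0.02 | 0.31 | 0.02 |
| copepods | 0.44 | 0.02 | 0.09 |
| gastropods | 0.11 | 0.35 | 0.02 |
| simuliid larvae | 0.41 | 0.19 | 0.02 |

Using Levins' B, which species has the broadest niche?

morphospecies IV

Σp_Iᵢ² = 0.02² + 0.02² + 0.44² + 0.11² + 0.41² = 0.0004 + 0.0004 + 0.1936 + 0.0121 + 0.1681 = 0.3746
B_I = 1 / 0.3746 = 2.6695
Σp_IVᵢ² = 0.13² + 0.31² + 0.02² + 0.35² + 0.19² = 0.0169 + 0.0961 + 0.0004 + 0.1225 + 0.0361 = 0.2720
B_IV = 1 / 0.2720 = 3.6765
Σp_IIᵢ² = 0.85² + 0.02² + 0.09² + 0.02² + 0.02² = 0.7225 + 0.0004 + 0.0081 + 0.0004 + 0.0004 = 0.7318
B_II = 1 / 0.7318 = 1.3665
Highest B → broadest niche (most generalist): morphospecies IV (B = 3.68).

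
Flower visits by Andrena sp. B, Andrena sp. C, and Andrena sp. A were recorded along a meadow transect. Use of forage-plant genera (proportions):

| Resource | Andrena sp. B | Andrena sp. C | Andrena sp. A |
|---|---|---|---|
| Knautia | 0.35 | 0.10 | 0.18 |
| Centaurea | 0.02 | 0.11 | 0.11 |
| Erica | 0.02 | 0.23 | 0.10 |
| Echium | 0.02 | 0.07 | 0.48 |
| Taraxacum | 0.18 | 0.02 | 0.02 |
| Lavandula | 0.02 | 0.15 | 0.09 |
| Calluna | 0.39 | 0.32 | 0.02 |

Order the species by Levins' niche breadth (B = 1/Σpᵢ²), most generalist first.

Andrena sp. C > Andrena sp. A > Andrena sp. B

Σp_Bᵢ² = 0.35² + 0.02² + 0.02² + 0.02² + 0.18² + 0.02² + 0.39² = 0.1225 + 0.0004 + 0.0004 + 0.0004 + 0.0324 + 0.0004 + 0.1521 = 0.3086
B_B = 1 / 0.3086 = 3.2404
Σp_Cᵢ² = 0.10² + 0.11² + 0.23² + 0.07² + 0.02² + 0.15² + 0.32² = 0.0100 + 0.0121 + 0.0529 + 0.0049 + 0.0004 + 0.0225 + 0.1024 = 0.2052
B_C = 1 / 0.2052 = 4.8733
Σp_Aᵢ² = 0.18² + 0.11² + 0.10² + 0.48² + 0.02² + 0.09² + 0.02² = 0.0324 + 0.0121 + 0.0100 + 0.2304 + 0.0004 + 0.0081 + 0.0004 = 0.2938
B_A = 1 / 0.2938 = 3.4037
Ranking by B (broadest → narrowest): Andrena sp. C (4.87) > Andrena sp. A (3.40) > Andrena sp. B (3.24)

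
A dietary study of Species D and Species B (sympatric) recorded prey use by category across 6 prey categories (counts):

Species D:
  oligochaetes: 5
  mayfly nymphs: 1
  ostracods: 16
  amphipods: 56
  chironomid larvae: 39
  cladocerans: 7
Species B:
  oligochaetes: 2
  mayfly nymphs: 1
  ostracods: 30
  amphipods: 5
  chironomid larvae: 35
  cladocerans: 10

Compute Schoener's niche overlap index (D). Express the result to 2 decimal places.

Proportions for Species D (n=124): 5/124=0.0403, 1/124=0.0081, 16/124=0.1290, 56/124=0.4516, 39/124=0.3145, 7/124=0.0565
Proportions for Species B (n=83): 2/83=0.0241, 1/83=0.0120, 30/83=0.3614, 5/83=0.0602, 35/83=0.4217, 10/83=0.1205
Σ|p₁ᵢ − p₂ᵢ| = 0.0162 + 0.0039 + 0.2324 + 0.3914 + 0.1072 + 0.0640 = 0.8151
D = 1 − ½ × 0.8151 = 1 − 0.40755 = 0.59245

0.59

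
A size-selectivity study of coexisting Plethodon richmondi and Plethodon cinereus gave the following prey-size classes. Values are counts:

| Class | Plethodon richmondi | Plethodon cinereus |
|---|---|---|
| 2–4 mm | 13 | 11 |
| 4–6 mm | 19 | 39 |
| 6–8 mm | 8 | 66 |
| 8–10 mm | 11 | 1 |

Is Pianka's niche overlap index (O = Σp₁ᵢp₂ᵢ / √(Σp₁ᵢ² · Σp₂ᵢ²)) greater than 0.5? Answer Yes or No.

Yes

Proportions for Plethodon richmondi (n=51): 13/51=0.2549, 19/51=0.3725, 8/51=0.1569, 11/51=0.2157
Proportions for Plethodon cinereus (n=117): 11/117=0.0940, 39/117=0.3333, 66/117=0.5641, 1/117=0.0085
Σ p₁ᵢp₂ᵢ = 0.023961 + 0.124154 + 0.088507 + 0.001833 = 0.238455
Σp_1ᵢ² = 0.2549² + 0.3725² + 0.1569² + 0.2157² = 0.064974 + 0.138756 + 0.024618 + 0.046526 = 0.274874
Σp_2ᵢ² = 0.0940² + 0.3333² + 0.5641² + 0.0085² = 0.008836 + 0.111089 + 0.318209 + 0.000072 = 0.438206
O = 0.238455 / √(0.274874 × 0.438206) = 0.238455 / 0.3470611 = 0.6871
O = 0.6871 > 0.5 → Yes.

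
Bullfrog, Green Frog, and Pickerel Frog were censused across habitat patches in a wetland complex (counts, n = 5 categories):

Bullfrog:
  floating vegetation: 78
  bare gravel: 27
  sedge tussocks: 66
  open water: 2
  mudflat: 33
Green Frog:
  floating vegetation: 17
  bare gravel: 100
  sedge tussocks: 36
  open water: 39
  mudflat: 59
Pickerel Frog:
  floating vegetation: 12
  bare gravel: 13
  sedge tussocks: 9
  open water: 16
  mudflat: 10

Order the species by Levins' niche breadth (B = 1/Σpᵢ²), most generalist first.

Pickerel Frog > Green Frog > Bullfrog

Proportions for Bullfrog (n=206): 78/206=0.3786, 27/206=0.1311, 66/206=0.3204, 2/206=0.0097, 33/206=0.1602
Proportions for Green Frog (n=251): 17/251=0.0677, 100/251=0.3984, 36/251=0.1434, 39/251=0.1554, 59/251=0.2351
Proportions for Pickerel Frog (n=60): 12/60=0.2000, 13/60=0.2167, 9/60=0.1500, 16/60=0.2667, 10/60=0.1667
Σp_Bullᵢ² = 0.3786² + 0.1311² + 0.3204² + 0.0097² + 0.1602² = 0.143338 + 0.017187 + 0.102656 + 0.000094 + 0.025664 = 0.288939
B_Bull = 1 / 0.288939 = 3.4609
Σp_Greeᵢ² = 0.0677² + 0.3984² + 0.1434² + 0.1554² + 0.2351² = 0.004583 + 0.158723 + 0.020564 + 0.024149 + 0.055272 = 0.263291
B_Gree = 1 / 0.263291 = 3.7981
Σp_Pickᵢ² = 0.2000² + 0.2167² + 0.1500² + 0.2667² + 0.1667² = 0.040000 + 0.046959 + 0.022500 + 0.071129 + 0.027789 = 0.208377
B_Pick = 1 / 0.208377 = 4.7990
Ranking by B (broadest → narrowest): Pickerel Frog (4.80) > Green Frog (3.80) > Bullfrog (3.46)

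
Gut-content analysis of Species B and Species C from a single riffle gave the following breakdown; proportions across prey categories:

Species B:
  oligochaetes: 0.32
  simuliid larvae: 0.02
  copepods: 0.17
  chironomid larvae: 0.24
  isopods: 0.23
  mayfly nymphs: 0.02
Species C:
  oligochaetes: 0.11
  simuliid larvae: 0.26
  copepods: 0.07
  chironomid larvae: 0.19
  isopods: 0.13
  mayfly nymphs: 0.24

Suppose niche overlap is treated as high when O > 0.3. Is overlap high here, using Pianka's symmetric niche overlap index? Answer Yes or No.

Yes

Σ p₁ᵢp₂ᵢ = 0.0352 + 0.0052 + 0.0119 + 0.0456 + 0.0299 + 0.0048 = 0.1326
Σp_1ᵢ² = 0.32² + 0.02² + 0.17² + 0.24² + 0.23² + 0.02² = 0.1024 + 0.0004 + 0.0289 + 0.0576 + 0.0529 + 0.0004 = 0.2426
Σp_2ᵢ² = 0.11² + 0.26² + 0.07² + 0.19² + 0.13² + 0.24² = 0.0121 + 0.0676 + 0.0049 + 0.0361 + 0.0169 + 0.0576 = 0.1952
O = 0.1326 / √(0.2426 × 0.1952) = 0.1326 / 0.21761 = 0.6093
O = 0.6093 > 0.3 → Yes.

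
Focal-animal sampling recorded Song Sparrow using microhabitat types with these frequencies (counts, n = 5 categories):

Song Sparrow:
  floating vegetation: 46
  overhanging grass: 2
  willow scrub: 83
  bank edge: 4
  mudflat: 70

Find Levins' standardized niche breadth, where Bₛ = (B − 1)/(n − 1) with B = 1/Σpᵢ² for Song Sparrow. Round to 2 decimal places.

0.50

Proportions for Song Sparrow (n=205): 46/205=0.2244, 2/205=0.0098, 83/205=0.4049, 4/205=0.0195, 70/205=0.3415
Σpᵢ² = 0.2244² + 0.0098² + 0.4049² + 0.0195² + 0.3415² = 0.050355 + 0.000096 + 0.163944 + 0.000380 + 0.116622 = 0.331397
B = 1 / 0.331397 = 3.0175
Bₛ = (B − 1)/(n − 1) = (3.0175 − 1)/(5 − 1) = 2.0175/4 = 0.5044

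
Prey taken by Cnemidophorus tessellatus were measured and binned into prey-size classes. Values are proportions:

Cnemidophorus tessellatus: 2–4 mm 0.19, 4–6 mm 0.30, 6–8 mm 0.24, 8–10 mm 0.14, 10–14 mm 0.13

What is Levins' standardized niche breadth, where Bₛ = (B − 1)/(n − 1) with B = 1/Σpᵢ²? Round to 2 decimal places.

Σpᵢ² = 0.19² + 0.30² + 0.24² + 0.14² + 0.13² = 0.0361 + 0.0900 + 0.0576 + 0.0196 + 0.0169 = 0.2202
B = 1 / 0.2202 = 4.5413
Bₛ = (B − 1)/(n − 1) = (4.5413 − 1)/(5 − 1) = 3.5413/4 = 0.8853

0.89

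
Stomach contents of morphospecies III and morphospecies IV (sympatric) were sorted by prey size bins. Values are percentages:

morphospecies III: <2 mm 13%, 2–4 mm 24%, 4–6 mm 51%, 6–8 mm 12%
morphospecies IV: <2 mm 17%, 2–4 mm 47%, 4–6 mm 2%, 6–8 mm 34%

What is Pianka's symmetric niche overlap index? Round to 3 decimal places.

0.520

Convert percentages to proportions (divide by 100).
Σ p₁ᵢp₂ᵢ = 0.0221 + 0.1128 + 0.0102 + 0.0408 = 0.1859
Σp_1ᵢ² = 0.13² + 0.24² + 0.51² + 0.12² = 0.0169 + 0.0576 + 0.2601 + 0.0144 = 0.3490
Σp_2ᵢ² = 0.17² + 0.47² + 0.02² + 0.34² = 0.0289 + 0.2209 + 0.0004 + 0.1156 = 0.3658
O = 0.1859 / √(0.3490 × 0.3658) = 0.1859 / 0.357301 = 0.52029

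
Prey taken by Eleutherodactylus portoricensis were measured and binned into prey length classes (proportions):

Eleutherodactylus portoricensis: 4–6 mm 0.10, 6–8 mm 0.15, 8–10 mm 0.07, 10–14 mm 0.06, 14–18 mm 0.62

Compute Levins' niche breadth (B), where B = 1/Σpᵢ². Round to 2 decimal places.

2.35

Σpᵢ² = 0.10² + 0.15² + 0.07² + 0.06² + 0.62² = 0.0100 + 0.0225 + 0.0049 + 0.0036 + 0.3844 = 0.4254
B = 1 / 0.4254 = 2.3507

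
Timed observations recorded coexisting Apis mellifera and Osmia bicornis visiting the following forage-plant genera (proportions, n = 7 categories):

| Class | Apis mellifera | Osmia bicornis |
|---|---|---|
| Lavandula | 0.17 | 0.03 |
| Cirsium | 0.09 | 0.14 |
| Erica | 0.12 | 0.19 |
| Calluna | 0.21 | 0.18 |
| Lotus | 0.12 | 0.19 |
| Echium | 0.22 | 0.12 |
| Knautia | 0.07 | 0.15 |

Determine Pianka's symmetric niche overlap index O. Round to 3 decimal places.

0.849

Σ p₁ᵢp₂ᵢ = 0.0051 + 0.0126 + 0.0228 + 0.0378 + 0.0228 + 0.0264 + 0.0105 = 0.1380
Σp_1ᵢ² = 0.17² + 0.09² + 0.12² + 0.21² + 0.12² + 0.22² + 0.07² = 0.0289 + 0.0081 + 0.0144 + 0.0441 + 0.0144 + 0.0484 + 0.0049 = 0.1632
Σp_2ᵢ² = 0.03² + 0.14² + 0.19² + 0.18² + 0.19² + 0.12² + 0.15² = 0.0009 + 0.0196 + 0.0361 + 0.0324 + 0.0361 + 0.0144 + 0.0225 = 0.1620
O = 0.1380 / √(0.1632 × 0.1620) = 0.1380 / 0.162599 = 0.84871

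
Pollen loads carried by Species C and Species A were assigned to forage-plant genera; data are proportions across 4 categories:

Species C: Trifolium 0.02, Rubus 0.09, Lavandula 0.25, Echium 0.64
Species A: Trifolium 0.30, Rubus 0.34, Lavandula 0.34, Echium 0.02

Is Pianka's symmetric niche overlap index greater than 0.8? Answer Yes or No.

Σ p₁ᵢp₂ᵢ = 0.0060 + 0.0306 + 0.0850 + 0.0128 = 0.1344
Σp_1ᵢ² = 0.02² + 0.09² + 0.25² + 0.64² = 0.0004 + 0.0081 + 0.0625 + 0.4096 = 0.4806
Σp_2ᵢ² = 0.30² + 0.34² + 0.34² + 0.02² = 0.0900 + 0.1156 + 0.1156 + 0.0004 = 0.3216
O = 0.1344 / √(0.4806 × 0.3216) = 0.1344 / 0.39314 = 0.3419
O = 0.3419 < 0.8 → No.

No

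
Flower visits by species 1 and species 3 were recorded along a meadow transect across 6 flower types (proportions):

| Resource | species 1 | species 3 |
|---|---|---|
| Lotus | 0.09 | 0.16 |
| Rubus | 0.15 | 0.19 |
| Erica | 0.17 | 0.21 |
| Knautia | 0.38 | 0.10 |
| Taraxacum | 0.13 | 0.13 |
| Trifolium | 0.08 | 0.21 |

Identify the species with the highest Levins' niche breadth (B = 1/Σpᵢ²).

Σp_1ᵢ² = 0.09² + 0.15² + 0.17² + 0.38² + 0.13² + 0.08² = 0.0081 + 0.0225 + 0.0289 + 0.1444 + 0.0169 + 0.0064 = 0.2272
B_1 = 1 / 0.2272 = 4.4014
Σp_3ᵢ² = 0.16² + 0.19² + 0.21² + 0.10² + 0.13² + 0.21² = 0.0256 + 0.0361 + 0.0441 + 0.0100 + 0.0169 + 0.0441 = 0.1768
B_3 = 1 / 0.1768 = 5.6561
Highest B → broadest niche (most generalist): species 3 (B = 5.66).

species 3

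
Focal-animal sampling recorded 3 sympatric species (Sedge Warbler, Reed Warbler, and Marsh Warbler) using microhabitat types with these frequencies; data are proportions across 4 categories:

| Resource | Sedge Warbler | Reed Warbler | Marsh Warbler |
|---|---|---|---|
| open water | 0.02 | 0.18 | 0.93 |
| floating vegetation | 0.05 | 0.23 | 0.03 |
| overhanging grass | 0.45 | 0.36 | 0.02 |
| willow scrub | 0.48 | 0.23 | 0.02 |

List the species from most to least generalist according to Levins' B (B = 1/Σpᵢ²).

Σp_Sedgᵢ² = 0.02² + 0.05² + 0.45² + 0.48² = 0.0004 + 0.0025 + 0.2025 + 0.2304 = 0.4358
B_Sedg = 1 / 0.4358 = 2.2946
Σp_Reedᵢ² = 0.18² + 0.23² + 0.36² + 0.23² = 0.0324 + 0.0529 + 0.1296 + 0.0529 = 0.2678
B_Reed = 1 / 0.2678 = 3.7341
Σp_Marsᵢ² = 0.93² + 0.03² + 0.02² + 0.02² = 0.8649 + 0.0009 + 0.0004 + 0.0004 = 0.8666
B_Mars = 1 / 0.8666 = 1.1539
Ranking by B (broadest → narrowest): Reed Warbler (3.73) > Sedge Warbler (2.29) > Marsh Warbler (1.15)

Reed Warbler > Sedge Warbler > Marsh Warbler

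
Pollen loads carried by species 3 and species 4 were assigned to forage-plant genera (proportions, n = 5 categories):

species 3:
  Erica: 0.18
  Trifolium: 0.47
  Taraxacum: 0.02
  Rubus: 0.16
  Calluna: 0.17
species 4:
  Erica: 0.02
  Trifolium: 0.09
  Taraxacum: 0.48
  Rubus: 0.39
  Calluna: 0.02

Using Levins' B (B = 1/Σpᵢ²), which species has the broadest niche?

species 3

Σp_3ᵢ² = 0.18² + 0.47² + 0.02² + 0.16² + 0.17² = 0.0324 + 0.2209 + 0.0004 + 0.0256 + 0.0289 = 0.3082
B_3 = 1 / 0.3082 = 3.2446
Σp_4ᵢ² = 0.02² + 0.09² + 0.48² + 0.39² + 0.02² = 0.0004 + 0.0081 + 0.2304 + 0.1521 + 0.0004 = 0.3914
B_4 = 1 / 0.3914 = 2.5549
Highest B → broadest niche (most generalist): species 3 (B = 3.24).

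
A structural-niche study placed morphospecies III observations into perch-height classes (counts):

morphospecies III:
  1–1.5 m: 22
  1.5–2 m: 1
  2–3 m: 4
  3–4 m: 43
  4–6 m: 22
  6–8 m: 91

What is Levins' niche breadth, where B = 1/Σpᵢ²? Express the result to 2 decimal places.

3.01

Proportions for morphospecies III (n=183): 22/183=0.1202, 1/183=0.0055, 4/183=0.0219, 43/183=0.2350, 22/183=0.1202, 91/183=0.4973
Σpᵢ² = 0.1202² + 0.0055² + 0.0219² + 0.2350² + 0.1202² + 0.4973² = 0.014448 + 0.000030 + 0.000480 + 0.055225 + 0.014448 + 0.247307 = 0.331938
B = 1 / 0.331938 = 3.0126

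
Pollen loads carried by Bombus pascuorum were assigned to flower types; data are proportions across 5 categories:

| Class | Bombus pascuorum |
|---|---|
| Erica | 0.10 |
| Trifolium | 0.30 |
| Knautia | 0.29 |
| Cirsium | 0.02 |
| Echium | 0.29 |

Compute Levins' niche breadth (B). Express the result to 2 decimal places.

3.72

Σpᵢ² = 0.10² + 0.30² + 0.29² + 0.02² + 0.29² = 0.0100 + 0.0900 + 0.0841 + 0.0004 + 0.0841 = 0.2686
B = 1 / 0.2686 = 3.7230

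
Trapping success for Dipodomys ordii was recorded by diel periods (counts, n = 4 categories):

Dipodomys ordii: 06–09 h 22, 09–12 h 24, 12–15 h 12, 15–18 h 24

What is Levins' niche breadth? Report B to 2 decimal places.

3.78

Proportions for Dipodomys ordii (n=82): 22/82=0.2683, 24/82=0.2927, 12/82=0.1463, 24/82=0.2927
Σpᵢ² = 0.2683² + 0.2927² + 0.1463² + 0.2927² = 0.071985 + 0.085673 + 0.021404 + 0.085673 = 0.264735
B = 1 / 0.264735 = 3.7774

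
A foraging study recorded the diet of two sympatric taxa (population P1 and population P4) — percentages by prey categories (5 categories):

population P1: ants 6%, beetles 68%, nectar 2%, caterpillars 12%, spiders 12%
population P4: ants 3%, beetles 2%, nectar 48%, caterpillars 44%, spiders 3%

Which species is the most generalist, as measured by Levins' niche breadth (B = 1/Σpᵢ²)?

population P4

Convert percentages to proportions (divide by 100).
Σp_P1ᵢ² = 0.06² + 0.68² + 0.02² + 0.12² + 0.12² = 0.0036 + 0.4624 + 0.0004 + 0.0144 + 0.0144 = 0.4952
B_P1 = 1 / 0.4952 = 2.0194
Σp_P4ᵢ² = 0.03² + 0.02² + 0.48² + 0.44² + 0.03² = 0.0009 + 0.0004 + 0.2304 + 0.1936 + 0.0009 = 0.4262
B_P4 = 1 / 0.4262 = 2.3463
Highest B → broadest niche (most generalist): population P4 (B = 2.35).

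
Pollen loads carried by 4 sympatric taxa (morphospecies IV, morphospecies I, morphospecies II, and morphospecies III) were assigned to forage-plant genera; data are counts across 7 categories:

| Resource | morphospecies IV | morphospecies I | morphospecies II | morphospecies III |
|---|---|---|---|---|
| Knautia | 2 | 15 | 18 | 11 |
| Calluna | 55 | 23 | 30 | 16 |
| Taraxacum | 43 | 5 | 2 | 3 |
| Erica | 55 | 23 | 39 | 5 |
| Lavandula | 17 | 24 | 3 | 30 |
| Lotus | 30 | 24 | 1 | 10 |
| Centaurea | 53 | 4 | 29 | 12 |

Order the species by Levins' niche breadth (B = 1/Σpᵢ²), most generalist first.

morphospecies I > morphospecies IV > morphospecies III > morphospecies II

Proportions for morphospecies IV (n=255): 2/255=0.0078, 55/255=0.2157, 43/255=0.1686, 55/255=0.2157, 17/255=0.0667, 30/255=0.1176, 53/255=0.2078
Proportions for morphospecies I (n=118): 15/118=0.1271, 23/118=0.1949, 5/118=0.0424, 23/118=0.1949, 24/118=0.2034, 24/118=0.2034, 4/118=0.0339
Proportions for morphospecies II (n=122): 18/122=0.1475, 30/122=0.2459, 2/122=0.0164, 39/122=0.3197, 3/122=0.0246, 1/122=0.0082, 29/122=0.2377
Proportions for morphospecies III (n=87): 11/87=0.1264, 16/87=0.1839, 3/87=0.0345, 5/87=0.0575, 30/87=0.3448, 10/87=0.1149, 12/87=0.1379
Σp_IVᵢ² = 0.0078² + 0.2157² + 0.1686² + 0.2157² + 0.0667² + 0.1176² + 0.2078² = 0.000061 + 0.046526 + 0.028426 + 0.046526 + 0.004449 + 0.013830 + 0.043181 = 0.182999
B_IV = 1 / 0.182999 = 5.4645
Σp_Iᵢ² = 0.1271² + 0.1949² + 0.0424² + 0.1949² + 0.2034² + 0.2034² + 0.0339² = 0.016154 + 0.037986 + 0.001798 + 0.037986 + 0.041372 + 0.041372 + 0.001149 = 0.177817
B_I = 1 / 0.177817 = 5.6238
Σp_IIᵢ² = 0.1475² + 0.2459² + 0.0164² + 0.3197² + 0.0246² + 0.0082² + 0.2377² = 0.021756 + 0.060467 + 0.000269 + 0.102208 + 0.000605 + 0.000067 + 0.056501 = 0.241873
B_II = 1 / 0.241873 = 4.1344
Σp_IIIᵢ² = 0.1264² + 0.1839² + 0.0345² + 0.0575² + 0.3448² + 0.1149² + 0.1379² = 0.015977 + 0.033819 + 0.001190 + 0.003306 + 0.118887 + 0.013202 + 0.019016 = 0.205397
B_III = 1 / 0.205397 = 4.8686
Ranking by B (broadest → narrowest): morphospecies I (5.62) > morphospecies IV (5.46) > morphospecies III (4.87) > morphospecies II (4.13)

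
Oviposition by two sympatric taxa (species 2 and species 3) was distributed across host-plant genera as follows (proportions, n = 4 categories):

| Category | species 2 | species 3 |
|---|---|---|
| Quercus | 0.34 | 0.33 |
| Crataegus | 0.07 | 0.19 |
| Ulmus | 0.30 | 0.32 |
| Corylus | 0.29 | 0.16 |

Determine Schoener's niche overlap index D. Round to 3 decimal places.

0.860

Σ|p₁ᵢ − p₂ᵢ| = 0.01 + 0.12 + 0.02 + 0.13 = 0.28
D = 1 − ½ × 0.28 = 1 − 0.140 = 0.86000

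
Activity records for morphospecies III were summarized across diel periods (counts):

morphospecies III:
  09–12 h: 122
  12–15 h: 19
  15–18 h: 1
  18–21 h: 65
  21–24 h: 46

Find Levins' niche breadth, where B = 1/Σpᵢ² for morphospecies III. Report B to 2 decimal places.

Proportions for morphospecies III (n=253): 122/253=0.4822, 19/253=0.0751, 1/253=0.0040, 65/253=0.2569, 46/253=0.1818
Σpᵢ² = 0.4822² + 0.0751² + 0.0040² + 0.2569² + 0.1818² = 0.232517 + 0.005640 + 0.000016 + 0.065998 + 0.033051 = 0.337222
B = 1 / 0.337222 = 2.9654

2.97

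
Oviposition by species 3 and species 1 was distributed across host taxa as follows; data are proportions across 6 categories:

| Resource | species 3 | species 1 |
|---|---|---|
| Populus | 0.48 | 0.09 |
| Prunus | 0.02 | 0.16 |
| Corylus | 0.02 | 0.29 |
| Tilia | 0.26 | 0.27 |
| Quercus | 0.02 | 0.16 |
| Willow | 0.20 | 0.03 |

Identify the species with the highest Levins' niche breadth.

Σp_3ᵢ² = 0.48² + 0.02² + 0.02² + 0.26² + 0.02² + 0.20² = 0.2304 + 0.0004 + 0.0004 + 0.0676 + 0.0004 + 0.0400 = 0.3392
B_3 = 1 / 0.3392 = 2.9481
Σp_1ᵢ² = 0.09² + 0.16² + 0.29² + 0.27² + 0.16² + 0.03² = 0.0081 + 0.0256 + 0.0841 + 0.0729 + 0.0256 + 0.0009 = 0.2172
B_1 = 1 / 0.2172 = 4.6041
Highest B → broadest niche (most generalist): species 1 (B = 4.60).

species 1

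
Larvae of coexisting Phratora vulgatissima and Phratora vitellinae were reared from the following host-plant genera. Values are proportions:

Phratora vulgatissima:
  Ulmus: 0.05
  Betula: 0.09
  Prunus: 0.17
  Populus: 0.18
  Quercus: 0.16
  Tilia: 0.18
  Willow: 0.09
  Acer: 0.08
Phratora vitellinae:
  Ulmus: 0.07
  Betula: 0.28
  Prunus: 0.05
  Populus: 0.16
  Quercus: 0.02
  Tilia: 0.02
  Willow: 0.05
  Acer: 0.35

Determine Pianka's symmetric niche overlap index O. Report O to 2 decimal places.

Σ p₁ᵢp₂ᵢ = 0.0035 + 0.0252 + 0.0085 + 0.0288 + 0.0032 + 0.0036 + 0.0045 + 0.0280 = 0.1053
Σp_1ᵢ² = 0.05² + 0.09² + 0.17² + 0.18² + 0.16² + 0.18² + 0.09² + 0.08² = 0.0025 + 0.0081 + 0.0289 + 0.0324 + 0.0256 + 0.0324 + 0.0081 + 0.0064 = 0.1444
Σp_2ᵢ² = 0.07² + 0.28² + 0.05² + 0.16² + 0.02² + 0.02² + 0.05² + 0.35² = 0.0049 + 0.0784 + 0.0025 + 0.0256 + 0.0004 + 0.0004 + 0.0025 + 0.1225 = 0.2372
O = 0.1053 / √(0.1444 × 0.2372) = 0.1053 / 0.18507 = 0.5690

0.57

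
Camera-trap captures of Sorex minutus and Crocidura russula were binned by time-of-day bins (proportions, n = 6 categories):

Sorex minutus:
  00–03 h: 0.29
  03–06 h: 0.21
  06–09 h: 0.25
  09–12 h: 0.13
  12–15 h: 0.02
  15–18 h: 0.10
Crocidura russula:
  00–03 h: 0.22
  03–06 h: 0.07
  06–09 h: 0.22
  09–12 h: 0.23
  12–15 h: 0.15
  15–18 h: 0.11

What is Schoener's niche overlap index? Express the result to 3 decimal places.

0.760

Σ|p₁ᵢ − p₂ᵢ| = 0.07 + 0.14 + 0.03 + 0.10 + 0.13 + 0.01 = 0.48
D = 1 − ½ × 0.48 = 1 − 0.240 = 0.76000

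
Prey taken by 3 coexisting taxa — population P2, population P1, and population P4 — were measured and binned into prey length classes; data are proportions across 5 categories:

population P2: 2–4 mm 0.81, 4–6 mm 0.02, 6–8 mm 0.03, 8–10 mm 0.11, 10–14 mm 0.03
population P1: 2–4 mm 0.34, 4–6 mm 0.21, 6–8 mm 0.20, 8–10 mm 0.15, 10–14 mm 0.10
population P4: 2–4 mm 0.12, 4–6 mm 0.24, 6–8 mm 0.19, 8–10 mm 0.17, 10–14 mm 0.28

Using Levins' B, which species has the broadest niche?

Σp_P2ᵢ² = 0.81² + 0.02² + 0.03² + 0.11² + 0.03² = 0.6561 + 0.0004 + 0.0009 + 0.0121 + 0.0009 = 0.6704
B_P2 = 1 / 0.6704 = 1.4916
Σp_P1ᵢ² = 0.34² + 0.21² + 0.20² + 0.15² + 0.10² = 0.1156 + 0.0441 + 0.0400 + 0.0225 + 0.0100 = 0.2322
B_P1 = 1 / 0.2322 = 4.3066
Σp_P4ᵢ² = 0.12² + 0.24² + 0.19² + 0.17² + 0.28² = 0.0144 + 0.0576 + 0.0361 + 0.0289 + 0.0784 = 0.2154
B_P4 = 1 / 0.2154 = 4.6425
Highest B → broadest niche (most generalist): population P4 (B = 4.64).

population P4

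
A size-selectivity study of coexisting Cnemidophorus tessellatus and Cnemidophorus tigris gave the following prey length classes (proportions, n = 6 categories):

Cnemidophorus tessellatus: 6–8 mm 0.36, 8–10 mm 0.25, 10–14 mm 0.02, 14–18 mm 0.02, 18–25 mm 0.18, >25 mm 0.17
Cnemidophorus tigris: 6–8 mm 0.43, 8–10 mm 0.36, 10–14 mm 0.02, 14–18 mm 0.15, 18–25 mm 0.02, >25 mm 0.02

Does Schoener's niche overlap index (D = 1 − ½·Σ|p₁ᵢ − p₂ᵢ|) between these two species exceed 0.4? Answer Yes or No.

Yes

Σ|p₁ᵢ − p₂ᵢ| = 0.07 + 0.11 + 0.00 + 0.13 + 0.16 + 0.15 = 0.62
D = 1 − ½ × 0.62 = 1 − 0.310 = 0.6900
D = 0.6900 > 0.4 → Yes.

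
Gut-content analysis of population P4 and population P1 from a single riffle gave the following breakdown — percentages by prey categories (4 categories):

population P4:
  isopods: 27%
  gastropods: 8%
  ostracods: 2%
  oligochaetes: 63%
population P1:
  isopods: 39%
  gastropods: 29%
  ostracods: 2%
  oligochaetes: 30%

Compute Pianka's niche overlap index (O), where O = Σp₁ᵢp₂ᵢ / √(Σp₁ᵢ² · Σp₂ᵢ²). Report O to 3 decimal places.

Convert percentages to proportions (divide by 100).
Σ p₁ᵢp₂ᵢ = 0.1053 + 0.0232 + 0.0004 + 0.1890 = 0.3179
Σp_1ᵢ² = 0.27² + 0.08² + 0.02² + 0.63² = 0.0729 + 0.0064 + 0.0004 + 0.3969 = 0.4766
Σp_2ᵢ² = 0.39² + 0.29² + 0.02² + 0.30² = 0.1521 + 0.0841 + 0.0004 + 0.0900 = 0.3266
O = 0.3179 / √(0.4766 × 0.3266) = 0.3179 / 0.394535 = 0.80576

0.806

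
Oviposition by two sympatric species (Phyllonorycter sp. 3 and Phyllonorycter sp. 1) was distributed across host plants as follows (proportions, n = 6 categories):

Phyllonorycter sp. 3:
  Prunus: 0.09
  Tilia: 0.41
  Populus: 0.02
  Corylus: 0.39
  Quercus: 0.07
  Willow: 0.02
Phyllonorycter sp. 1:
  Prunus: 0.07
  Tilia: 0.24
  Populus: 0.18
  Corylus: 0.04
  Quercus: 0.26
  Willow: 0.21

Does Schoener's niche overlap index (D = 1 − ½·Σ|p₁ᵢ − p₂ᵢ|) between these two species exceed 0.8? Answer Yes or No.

No

Σ|p₁ᵢ − p₂ᵢ| = 0.02 + 0.17 + 0.16 + 0.35 + 0.19 + 0.19 = 1.08
D = 1 − ½ × 1.08 = 1 − 0.540 = 0.4600
D = 0.4600 < 0.8 → No.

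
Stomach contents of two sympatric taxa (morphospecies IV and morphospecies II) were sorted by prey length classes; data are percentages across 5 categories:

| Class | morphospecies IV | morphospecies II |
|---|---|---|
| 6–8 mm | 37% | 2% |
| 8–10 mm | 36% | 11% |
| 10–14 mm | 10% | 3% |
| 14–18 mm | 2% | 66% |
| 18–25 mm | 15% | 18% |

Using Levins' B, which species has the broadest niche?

morphospecies IV

Convert percentages to proportions (divide by 100).
Σp_IVᵢ² = 0.37² + 0.36² + 0.10² + 0.02² + 0.15² = 0.1369 + 0.1296 + 0.0100 + 0.0004 + 0.0225 = 0.2994
B_IV = 1 / 0.2994 = 3.3400
Σp_IIᵢ² = 0.02² + 0.11² + 0.03² + 0.66² + 0.18² = 0.0004 + 0.0121 + 0.0009 + 0.4356 + 0.0324 = 0.4814
B_II = 1 / 0.4814 = 2.0773
Highest B → broadest niche (most generalist): morphospecies IV (B = 3.34).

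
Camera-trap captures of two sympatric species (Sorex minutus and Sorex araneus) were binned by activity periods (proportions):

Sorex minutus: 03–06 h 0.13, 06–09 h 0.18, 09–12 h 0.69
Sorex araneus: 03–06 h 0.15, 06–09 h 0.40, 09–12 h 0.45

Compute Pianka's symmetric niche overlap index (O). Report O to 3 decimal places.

0.894

Σ p₁ᵢp₂ᵢ = 0.0195 + 0.0720 + 0.3105 = 0.4020
Σp_1ᵢ² = 0.13² + 0.18² + 0.69² = 0.0169 + 0.0324 + 0.4761 = 0.5254
Σp_2ᵢ² = 0.15² + 0.40² + 0.45² = 0.0225 + 0.1600 + 0.2025 = 0.3850
O = 0.4020 / √(0.5254 × 0.3850) = 0.4020 / 0.449754 = 0.89382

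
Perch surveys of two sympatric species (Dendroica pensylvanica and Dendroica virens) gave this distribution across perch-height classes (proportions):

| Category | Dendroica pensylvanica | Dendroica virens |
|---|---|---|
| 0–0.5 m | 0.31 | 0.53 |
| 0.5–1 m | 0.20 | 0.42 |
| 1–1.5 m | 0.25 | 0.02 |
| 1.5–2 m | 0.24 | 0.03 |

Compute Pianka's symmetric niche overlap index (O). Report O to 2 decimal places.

Σ p₁ᵢp₂ᵢ = 0.1643 + 0.0840 + 0.0050 + 0.0072 = 0.2605
Σp_1ᵢ² = 0.31² + 0.20² + 0.25² + 0.24² = 0.0961 + 0.0400 + 0.0625 + 0.0576 = 0.2562
Σp_2ᵢ² = 0.53² + 0.42² + 0.02² + 0.03² = 0.2809 + 0.1764 + 0.0004 + 0.0009 = 0.4586
O = 0.2605 / √(0.2562 × 0.4586) = 0.2605 / 0.34277 = 0.7600

0.76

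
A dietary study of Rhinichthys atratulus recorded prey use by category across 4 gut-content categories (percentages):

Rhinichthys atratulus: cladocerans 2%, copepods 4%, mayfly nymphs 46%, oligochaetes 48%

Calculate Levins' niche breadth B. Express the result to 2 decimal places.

2.25

Convert percentages to proportions (divide by 100).
Σpᵢ² = 0.02² + 0.04² + 0.46² + 0.48² = 0.0004 + 0.0016 + 0.2116 + 0.2304 = 0.4440
B = 1 / 0.4440 = 2.2523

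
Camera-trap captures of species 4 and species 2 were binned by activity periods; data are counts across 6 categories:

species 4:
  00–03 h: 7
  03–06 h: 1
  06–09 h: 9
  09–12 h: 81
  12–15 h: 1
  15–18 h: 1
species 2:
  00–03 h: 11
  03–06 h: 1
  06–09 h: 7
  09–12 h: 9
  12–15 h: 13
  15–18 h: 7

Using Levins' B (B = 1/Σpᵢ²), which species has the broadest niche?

species 2

Proportions for species 4 (n=100): 7/100=0.0700, 1/100=0.0100, 9/100=0.0900, 81/100=0.8100, 1/100=0.0100, 1/100=0.0100
Proportions for species 2 (n=48): 11/48=0.2292, 1/48=0.0208, 7/48=0.1458, 9/48=0.1875, 13/48=0.2708, 7/48=0.1458
Σp_4ᵢ² = 0.0700² + 0.0100² + 0.0900² + 0.8100² + 0.0100² + 0.0100² = 0.004900 + 0.000100 + 0.008100 + 0.656100 + 0.000100 + 0.000100 = 0.669400
B_4 = 1 / 0.669400 = 1.4939
Σp_2ᵢ² = 0.2292² + 0.0208² + 0.1458² + 0.1875² + 0.2708² + 0.1458² = 0.052533 + 0.000433 + 0.021258 + 0.035156 + 0.073333 + 0.021258 = 0.203971
B_2 = 1 / 0.203971 = 4.9027
Highest B → broadest niche (most generalist): species 2 (B = 4.90).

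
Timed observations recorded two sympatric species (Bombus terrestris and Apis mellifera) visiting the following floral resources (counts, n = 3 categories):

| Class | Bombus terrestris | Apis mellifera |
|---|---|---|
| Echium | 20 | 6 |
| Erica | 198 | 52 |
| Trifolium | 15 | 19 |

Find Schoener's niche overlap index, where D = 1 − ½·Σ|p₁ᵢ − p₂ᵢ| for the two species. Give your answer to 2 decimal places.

Proportions for Bombus terrestris (n=233): 20/233=0.0858, 198/233=0.8498, 15/233=0.0644
Proportions for Apis mellifera (n=77): 6/77=0.0779, 52/77=0.6753, 19/77=0.2468
Σ|p₁ᵢ − p₂ᵢ| = 0.0079 + 0.1745 + 0.1824 = 0.3648
D = 1 − ½ × 0.3648 = 1 − 0.18240 = 0.81760

0.82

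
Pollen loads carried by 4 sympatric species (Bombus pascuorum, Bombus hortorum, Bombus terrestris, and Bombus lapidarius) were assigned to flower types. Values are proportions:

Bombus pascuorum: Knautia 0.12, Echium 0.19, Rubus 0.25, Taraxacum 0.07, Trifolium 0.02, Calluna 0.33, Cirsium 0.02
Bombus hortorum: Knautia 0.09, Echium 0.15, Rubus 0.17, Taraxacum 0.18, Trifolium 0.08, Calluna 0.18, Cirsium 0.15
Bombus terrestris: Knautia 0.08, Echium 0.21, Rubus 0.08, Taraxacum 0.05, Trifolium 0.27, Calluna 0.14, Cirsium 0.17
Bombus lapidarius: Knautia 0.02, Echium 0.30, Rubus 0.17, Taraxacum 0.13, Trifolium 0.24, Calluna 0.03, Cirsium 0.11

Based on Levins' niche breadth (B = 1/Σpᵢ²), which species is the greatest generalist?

Σp_pascᵢ² = 0.12² + 0.19² + 0.25² + 0.07² + 0.02² + 0.33² + 0.02² = 0.0144 + 0.0361 + 0.0625 + 0.0049 + 0.0004 + 0.1089 + 0.0004 = 0.2276
B_pasc = 1 / 0.2276 = 4.3937
Σp_hortᵢ² = 0.09² + 0.15² + 0.17² + 0.18² + 0.08² + 0.18² + 0.15² = 0.0081 + 0.0225 + 0.0289 + 0.0324 + 0.0064 + 0.0324 + 0.0225 = 0.1532
B_hort = 1 / 0.1532 = 6.5274
Σp_terrᵢ² = 0.08² + 0.21² + 0.08² + 0.05² + 0.27² + 0.14² + 0.17² = 0.0064 + 0.0441 + 0.0064 + 0.0025 + 0.0729 + 0.0196 + 0.0289 = 0.1808
B_terr = 1 / 0.1808 = 5.5310
Σp_lapiᵢ² = 0.02² + 0.30² + 0.17² + 0.13² + 0.24² + 0.03² + 0.11² = 0.0004 + 0.0900 + 0.0289 + 0.0169 + 0.0576 + 0.0009 + 0.0121 = 0.2068
B_lapi = 1 / 0.2068 = 4.8356
Highest B → broadest niche (most generalist): Bombus hortorum (B = 6.53).

Bombus hortorum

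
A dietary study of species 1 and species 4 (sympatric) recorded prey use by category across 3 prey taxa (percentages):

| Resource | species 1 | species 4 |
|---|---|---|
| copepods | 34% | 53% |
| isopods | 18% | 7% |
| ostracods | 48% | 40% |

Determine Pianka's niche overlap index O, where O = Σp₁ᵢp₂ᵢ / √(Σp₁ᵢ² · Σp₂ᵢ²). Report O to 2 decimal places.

0.94

Convert percentages to proportions (divide by 100).
Σ p₁ᵢp₂ᵢ = 0.1802 + 0.0126 + 0.1920 = 0.3848
Σp_1ᵢ² = 0.34² + 0.18² + 0.48² = 0.1156 + 0.0324 + 0.2304 = 0.3784
Σp_2ᵢ² = 0.53² + 0.07² + 0.40² = 0.2809 + 0.0049 + 0.1600 = 0.4458
O = 0.3848 / √(0.3784 × 0.4458) = 0.3848 / 0.41072 = 0.9369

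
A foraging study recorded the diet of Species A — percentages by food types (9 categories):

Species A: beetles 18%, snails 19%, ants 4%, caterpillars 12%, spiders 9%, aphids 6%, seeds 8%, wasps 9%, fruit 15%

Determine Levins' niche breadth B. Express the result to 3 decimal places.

7.508

Convert percentages to proportions (divide by 100).
Σpᵢ² = 0.18² + 0.19² + 0.04² + 0.12² + 0.09² + 0.06² + 0.08² + 0.09² + 0.15² = 0.0324 + 0.0361 + 0.0016 + 0.0144 + 0.0081 + 0.0036 + 0.0064 + 0.0081 + 0.0225 = 0.1332
B = 1 / 0.1332 = 7.50751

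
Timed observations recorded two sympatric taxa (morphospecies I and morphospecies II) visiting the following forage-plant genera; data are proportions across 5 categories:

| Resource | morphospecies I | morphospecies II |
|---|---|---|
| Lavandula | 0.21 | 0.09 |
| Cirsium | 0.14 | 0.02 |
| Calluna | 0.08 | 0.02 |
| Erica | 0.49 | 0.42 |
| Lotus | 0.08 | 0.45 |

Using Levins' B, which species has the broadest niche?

Σp_Iᵢ² = 0.21² + 0.14² + 0.08² + 0.49² + 0.08² = 0.0441 + 0.0196 + 0.0064 + 0.2401 + 0.0064 = 0.3166
B_I = 1 / 0.3166 = 3.1586
Σp_IIᵢ² = 0.09² + 0.02² + 0.02² + 0.42² + 0.45² = 0.0081 + 0.0004 + 0.0004 + 0.1764 + 0.2025 = 0.3878
B_II = 1 / 0.3878 = 2.5786
Highest B → broadest niche (most generalist): morphospecies I (B = 3.16).

morphospecies I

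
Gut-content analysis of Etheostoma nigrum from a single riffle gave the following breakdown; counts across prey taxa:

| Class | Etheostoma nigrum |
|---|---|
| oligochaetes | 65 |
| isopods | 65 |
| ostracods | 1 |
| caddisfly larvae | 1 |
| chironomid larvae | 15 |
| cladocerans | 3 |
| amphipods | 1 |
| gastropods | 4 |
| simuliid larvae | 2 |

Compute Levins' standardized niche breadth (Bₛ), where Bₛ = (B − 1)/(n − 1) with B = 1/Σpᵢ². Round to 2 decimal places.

0.23

Proportions for Etheostoma nigrum (n=157): 65/157=0.4140, 65/157=0.4140, 1/157=0.0064, 1/157=0.0064, 15/157=0.0955, 3/157=0.0191, 1/157=0.0064, 4/157=0.0255, 2/157=0.0127
Σpᵢ² = 0.4140² + 0.4140² + 0.0064² + 0.0064² + 0.0955² + 0.0191² + 0.0064² + 0.0255² + 0.0127² = 0.171396 + 0.171396 + 0.000041 + 0.000041 + 0.009120 + 0.000365 + 0.000041 + 0.000650 + 0.000161 = 0.353211
B = 1 / 0.353211 = 2.8312
Bₛ = (B − 1)/(n − 1) = (2.8312 − 1)/(9 − 1) = 1.8312/8 = 0.2289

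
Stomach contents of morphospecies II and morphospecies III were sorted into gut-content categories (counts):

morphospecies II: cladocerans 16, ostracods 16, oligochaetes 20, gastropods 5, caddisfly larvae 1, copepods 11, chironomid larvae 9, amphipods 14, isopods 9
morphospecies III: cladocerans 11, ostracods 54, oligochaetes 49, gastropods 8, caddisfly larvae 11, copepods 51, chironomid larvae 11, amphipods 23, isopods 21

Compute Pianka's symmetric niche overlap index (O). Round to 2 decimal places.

0.89

Proportions for morphospecies II (n=101): 16/101=0.1584, 16/101=0.1584, 20/101=0.1980, 5/101=0.0495, 1/101=0.0099, 11/101=0.1089, 9/101=0.0891, 14/101=0.1386, 9/101=0.0891
Proportions for morphospecies III (n=239): 11/239=0.0460, 54/239=0.2259, 49/239=0.2050, 8/239=0.0335, 11/239=0.0460, 51/239=0.2134, 11/239=0.0460, 23/239=0.0962, 21/239=0.0879
Σ p₁ᵢp₂ᵢ = 0.007286 + 0.035783 + 0.040590 + 0.001658 + 0.000455 + 0.023239 + 0.004099 + 0.013333 + 0.007832 = 0.134275
Σp_1ᵢ² = 0.1584² + 0.1584² + 0.1980² + 0.0495² + 0.0099² + 0.1089² + 0.0891² + 0.1386² + 0.0891² = 0.025091 + 0.025091 + 0.039204 + 0.002450 + 0.000098 + 0.011859 + 0.007939 + 0.019210 + 0.007939 = 0.138881
Σp_2ᵢ² = 0.0460² + 0.2259² + 0.2050² + 0.0335² + 0.0460² + 0.2134² + 0.0460² + 0.0962² + 0.0879² = 0.002116 + 0.051031 + 0.042025 + 0.001122 + 0.002116 + 0.045540 + 0.002116 + 0.009254 + 0.007726 = 0.163046
O = 0.134275 / √(0.138881 × 0.163046) = 0.134275 / 0.1504792 = 0.8923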